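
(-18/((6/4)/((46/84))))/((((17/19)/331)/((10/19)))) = -152260/119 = -1279.50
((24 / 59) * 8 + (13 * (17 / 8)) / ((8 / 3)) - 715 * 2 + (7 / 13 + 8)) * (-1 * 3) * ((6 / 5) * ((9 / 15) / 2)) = 1865927853 / 1227200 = 1520.48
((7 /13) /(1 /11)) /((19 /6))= 462 /247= 1.87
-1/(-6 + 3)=1/3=0.33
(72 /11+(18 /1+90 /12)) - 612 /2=-6027 /22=-273.95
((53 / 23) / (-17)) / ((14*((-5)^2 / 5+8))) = -53 / 71162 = -0.00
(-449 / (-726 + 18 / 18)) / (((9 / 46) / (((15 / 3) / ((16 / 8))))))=10327 / 1305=7.91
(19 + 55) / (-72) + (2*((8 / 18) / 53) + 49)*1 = 30521 / 636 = 47.99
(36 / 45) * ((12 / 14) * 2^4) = 384 / 35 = 10.97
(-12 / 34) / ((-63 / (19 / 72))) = 19 / 12852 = 0.00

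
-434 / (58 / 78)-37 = -17999 / 29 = -620.66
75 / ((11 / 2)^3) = 600 / 1331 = 0.45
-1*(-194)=194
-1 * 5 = -5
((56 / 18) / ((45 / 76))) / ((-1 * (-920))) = 266 / 46575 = 0.01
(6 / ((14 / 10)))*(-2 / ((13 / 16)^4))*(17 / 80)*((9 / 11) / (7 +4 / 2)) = -835584 / 2199197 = -0.38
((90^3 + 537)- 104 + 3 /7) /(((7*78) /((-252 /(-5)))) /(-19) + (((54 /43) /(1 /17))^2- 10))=1076280482724 /656897437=1638.43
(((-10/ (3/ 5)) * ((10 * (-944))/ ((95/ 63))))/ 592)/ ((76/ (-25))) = -774375/ 13357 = -57.98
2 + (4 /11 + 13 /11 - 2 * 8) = -137 /11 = -12.45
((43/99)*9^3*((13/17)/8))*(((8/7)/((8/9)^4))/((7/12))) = 94.98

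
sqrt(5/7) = sqrt(35)/7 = 0.85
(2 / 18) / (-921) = -1 / 8289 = -0.00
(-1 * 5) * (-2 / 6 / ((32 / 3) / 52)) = 65 / 8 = 8.12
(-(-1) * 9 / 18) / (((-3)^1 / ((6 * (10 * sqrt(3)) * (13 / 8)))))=-28.15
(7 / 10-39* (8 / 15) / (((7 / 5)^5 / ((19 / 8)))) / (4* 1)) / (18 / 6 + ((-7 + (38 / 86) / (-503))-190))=11605623933 / 1410458566300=0.01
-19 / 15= -1.27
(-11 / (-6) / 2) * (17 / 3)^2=3179 / 108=29.44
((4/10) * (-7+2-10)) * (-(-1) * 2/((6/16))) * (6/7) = -192/7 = -27.43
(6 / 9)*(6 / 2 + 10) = 8.67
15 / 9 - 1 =2 / 3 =0.67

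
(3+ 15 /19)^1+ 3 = 129 /19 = 6.79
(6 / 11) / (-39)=-2 / 143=-0.01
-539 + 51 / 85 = -538.40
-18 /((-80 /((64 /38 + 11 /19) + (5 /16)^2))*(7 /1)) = 103347 /1361920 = 0.08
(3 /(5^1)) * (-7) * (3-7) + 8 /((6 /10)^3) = 53.84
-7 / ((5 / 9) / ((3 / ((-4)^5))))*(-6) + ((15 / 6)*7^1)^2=783433 / 2560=306.03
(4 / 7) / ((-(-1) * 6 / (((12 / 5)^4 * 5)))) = 13824 / 875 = 15.80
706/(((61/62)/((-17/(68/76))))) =-831668/61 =-13633.90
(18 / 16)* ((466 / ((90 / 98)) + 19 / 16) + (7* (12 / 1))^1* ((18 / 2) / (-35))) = 350647 / 640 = 547.89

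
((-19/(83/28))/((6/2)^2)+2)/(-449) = -962/335403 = -0.00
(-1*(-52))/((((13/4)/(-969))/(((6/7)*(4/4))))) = -93024/7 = -13289.14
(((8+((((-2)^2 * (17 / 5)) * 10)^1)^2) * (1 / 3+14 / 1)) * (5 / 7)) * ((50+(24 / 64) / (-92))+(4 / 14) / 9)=128174084165 / 13524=9477527.67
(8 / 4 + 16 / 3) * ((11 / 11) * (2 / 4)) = 11 / 3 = 3.67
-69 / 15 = -23 / 5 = -4.60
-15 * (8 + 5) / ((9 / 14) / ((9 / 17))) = -2730 / 17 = -160.59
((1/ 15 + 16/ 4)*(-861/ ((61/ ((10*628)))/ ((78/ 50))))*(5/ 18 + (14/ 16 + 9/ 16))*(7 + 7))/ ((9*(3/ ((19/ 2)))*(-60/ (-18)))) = -19243031717/ 13500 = -1425409.76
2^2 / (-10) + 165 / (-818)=-2461 / 4090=-0.60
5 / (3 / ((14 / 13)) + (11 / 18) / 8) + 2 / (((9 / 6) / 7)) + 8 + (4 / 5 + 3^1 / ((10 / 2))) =177257 / 8655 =20.48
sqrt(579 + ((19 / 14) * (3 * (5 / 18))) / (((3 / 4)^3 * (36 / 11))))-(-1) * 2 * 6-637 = -625 + sqrt(20711719) / 189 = -600.92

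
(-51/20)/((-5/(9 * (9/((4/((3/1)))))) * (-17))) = -729/400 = -1.82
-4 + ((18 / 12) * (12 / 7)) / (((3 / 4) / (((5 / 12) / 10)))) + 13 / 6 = -71 / 42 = -1.69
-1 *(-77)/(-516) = -77/516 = -0.15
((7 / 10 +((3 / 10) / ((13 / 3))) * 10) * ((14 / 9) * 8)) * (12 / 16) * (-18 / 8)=-3801 / 130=-29.24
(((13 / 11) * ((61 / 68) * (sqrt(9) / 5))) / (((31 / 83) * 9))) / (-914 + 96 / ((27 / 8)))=-197457 / 924041800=-0.00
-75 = -75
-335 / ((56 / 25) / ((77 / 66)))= -8375 / 48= -174.48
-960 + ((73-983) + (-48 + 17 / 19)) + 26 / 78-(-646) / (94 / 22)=-4729990 / 2679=-1765.58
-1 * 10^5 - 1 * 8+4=-100004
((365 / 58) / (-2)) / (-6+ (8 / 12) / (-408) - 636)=11169 / 2278849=0.00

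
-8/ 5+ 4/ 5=-4/ 5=-0.80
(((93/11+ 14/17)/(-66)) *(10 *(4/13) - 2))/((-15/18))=0.18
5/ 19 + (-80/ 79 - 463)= -696088/ 1501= -463.75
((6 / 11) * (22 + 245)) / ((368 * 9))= 89 / 2024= 0.04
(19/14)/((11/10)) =95/77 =1.23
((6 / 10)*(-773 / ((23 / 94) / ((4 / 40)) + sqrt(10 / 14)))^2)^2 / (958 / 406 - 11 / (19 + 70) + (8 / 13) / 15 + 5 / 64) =1284321957382804455284047046525618352 / 293292543519395240485623625 - 194051904170683267278639931652062272*sqrt(35) / 293292543519395240485623625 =464708064.55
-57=-57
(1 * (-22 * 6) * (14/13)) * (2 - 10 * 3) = 51744/13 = 3980.31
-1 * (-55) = 55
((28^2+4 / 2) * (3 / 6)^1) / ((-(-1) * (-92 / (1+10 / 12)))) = -1441 / 184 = -7.83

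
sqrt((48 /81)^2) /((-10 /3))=-8 /45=-0.18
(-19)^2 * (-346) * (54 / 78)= -1124154 / 13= -86473.38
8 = 8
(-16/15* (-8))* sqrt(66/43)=128* sqrt(2838)/645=10.57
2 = 2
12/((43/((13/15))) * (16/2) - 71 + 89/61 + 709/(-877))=8345532/227119241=0.04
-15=-15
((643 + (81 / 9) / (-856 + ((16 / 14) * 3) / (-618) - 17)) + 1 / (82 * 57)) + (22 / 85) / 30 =803970082449931 / 1250345128650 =643.00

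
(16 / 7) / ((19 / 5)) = 80 / 133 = 0.60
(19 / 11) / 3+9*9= 2692 / 33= 81.58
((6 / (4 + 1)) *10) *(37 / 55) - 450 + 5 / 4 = -96949 / 220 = -440.68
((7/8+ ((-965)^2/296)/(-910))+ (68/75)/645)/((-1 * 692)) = 6725637829/1803392136000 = 0.00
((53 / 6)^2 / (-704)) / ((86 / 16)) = -2809 / 136224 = -0.02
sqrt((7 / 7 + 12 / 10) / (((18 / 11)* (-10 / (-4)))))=0.73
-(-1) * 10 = 10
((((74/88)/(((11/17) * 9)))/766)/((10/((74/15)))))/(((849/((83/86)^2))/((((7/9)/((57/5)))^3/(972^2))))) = 274962000355/8017281143586767094368426496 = 0.00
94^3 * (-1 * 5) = -4152920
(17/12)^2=2.01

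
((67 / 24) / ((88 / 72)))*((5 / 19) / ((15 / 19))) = 67 / 88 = 0.76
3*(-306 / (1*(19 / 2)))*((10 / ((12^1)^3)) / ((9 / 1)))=-85 / 1368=-0.06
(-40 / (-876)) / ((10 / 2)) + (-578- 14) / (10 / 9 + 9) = -1166650 / 19929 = -58.54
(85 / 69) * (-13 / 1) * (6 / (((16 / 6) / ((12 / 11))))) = -9945 / 253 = -39.31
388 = 388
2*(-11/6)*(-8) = 88/3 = 29.33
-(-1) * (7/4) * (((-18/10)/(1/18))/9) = -63/10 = -6.30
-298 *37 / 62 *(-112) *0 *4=0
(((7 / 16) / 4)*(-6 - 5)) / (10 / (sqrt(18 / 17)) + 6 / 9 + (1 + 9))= -77 / 116 + 385*sqrt(34) / 3712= -0.06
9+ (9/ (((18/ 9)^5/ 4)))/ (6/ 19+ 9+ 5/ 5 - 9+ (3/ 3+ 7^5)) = 7665105/ 851672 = 9.00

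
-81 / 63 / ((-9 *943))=1 / 6601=0.00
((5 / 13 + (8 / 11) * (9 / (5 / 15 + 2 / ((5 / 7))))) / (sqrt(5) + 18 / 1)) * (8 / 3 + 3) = 1695750 / 2143999 - 282625 * sqrt(5) / 6431997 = 0.69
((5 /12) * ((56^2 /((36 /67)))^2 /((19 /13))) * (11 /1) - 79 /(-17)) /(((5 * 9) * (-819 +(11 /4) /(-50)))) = -335379654384920 /115716254211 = -2898.29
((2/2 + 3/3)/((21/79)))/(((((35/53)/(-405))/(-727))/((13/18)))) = 118714011/49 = 2422734.92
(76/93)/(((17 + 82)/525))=13300/3069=4.33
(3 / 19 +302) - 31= 5152 / 19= 271.16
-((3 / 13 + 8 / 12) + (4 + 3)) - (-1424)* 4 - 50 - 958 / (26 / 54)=142288 / 39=3648.41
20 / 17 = 1.18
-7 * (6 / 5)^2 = -252 / 25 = -10.08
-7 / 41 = -0.17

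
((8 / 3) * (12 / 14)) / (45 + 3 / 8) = 128 / 2541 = 0.05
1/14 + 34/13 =489/182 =2.69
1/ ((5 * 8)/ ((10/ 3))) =1/ 12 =0.08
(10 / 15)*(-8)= -5.33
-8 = -8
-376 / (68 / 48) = -4512 / 17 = -265.41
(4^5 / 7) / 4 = 256 / 7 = 36.57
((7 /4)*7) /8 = 49 /32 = 1.53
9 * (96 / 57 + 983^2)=165235707 / 19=8696616.16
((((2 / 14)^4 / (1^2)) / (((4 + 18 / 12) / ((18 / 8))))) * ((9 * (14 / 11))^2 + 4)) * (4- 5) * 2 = -0.05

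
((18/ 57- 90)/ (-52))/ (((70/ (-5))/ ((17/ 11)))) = -3621/ 19019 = -0.19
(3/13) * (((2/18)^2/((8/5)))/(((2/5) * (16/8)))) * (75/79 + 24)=1825/32864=0.06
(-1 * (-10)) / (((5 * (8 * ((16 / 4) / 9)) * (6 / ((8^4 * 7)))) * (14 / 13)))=2496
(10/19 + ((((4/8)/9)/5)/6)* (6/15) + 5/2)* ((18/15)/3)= 77644/64125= 1.21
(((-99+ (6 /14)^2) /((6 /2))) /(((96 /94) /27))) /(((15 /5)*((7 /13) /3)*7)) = -4437693 /19208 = -231.03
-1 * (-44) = 44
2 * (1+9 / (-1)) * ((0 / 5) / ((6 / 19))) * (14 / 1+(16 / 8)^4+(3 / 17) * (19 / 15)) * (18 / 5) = 0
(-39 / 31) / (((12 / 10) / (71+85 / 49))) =-115830 / 1519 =-76.25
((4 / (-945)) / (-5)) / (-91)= -4 / 429975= -0.00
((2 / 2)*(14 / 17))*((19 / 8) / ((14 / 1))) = 0.14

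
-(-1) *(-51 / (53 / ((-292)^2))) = -4348464 / 53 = -82046.49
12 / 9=4 / 3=1.33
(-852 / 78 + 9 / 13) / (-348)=133 / 4524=0.03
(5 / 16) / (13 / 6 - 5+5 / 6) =-5 / 32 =-0.16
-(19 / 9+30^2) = -8119 / 9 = -902.11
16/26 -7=-83/13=-6.38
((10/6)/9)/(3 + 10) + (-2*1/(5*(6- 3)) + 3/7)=3802/12285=0.31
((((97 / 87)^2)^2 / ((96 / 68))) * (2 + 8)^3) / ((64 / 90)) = 940623610625 / 611090784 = 1539.25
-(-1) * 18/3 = 6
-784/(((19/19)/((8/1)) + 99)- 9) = -896/103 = -8.70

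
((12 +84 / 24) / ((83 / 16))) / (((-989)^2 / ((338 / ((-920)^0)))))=83824 / 81184043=0.00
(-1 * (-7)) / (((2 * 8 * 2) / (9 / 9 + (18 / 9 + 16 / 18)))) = 245 / 288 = 0.85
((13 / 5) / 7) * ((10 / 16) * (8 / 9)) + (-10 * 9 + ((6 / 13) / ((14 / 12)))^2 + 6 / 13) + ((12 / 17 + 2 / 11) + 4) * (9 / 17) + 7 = -18856601860 / 236927691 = -79.59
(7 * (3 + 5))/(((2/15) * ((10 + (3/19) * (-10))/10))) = 1995/4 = 498.75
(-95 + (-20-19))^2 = 17956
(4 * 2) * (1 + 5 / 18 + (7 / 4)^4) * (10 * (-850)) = -52175125 / 72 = -724654.51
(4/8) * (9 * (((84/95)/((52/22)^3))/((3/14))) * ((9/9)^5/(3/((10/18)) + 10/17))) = 9978507/42494374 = 0.23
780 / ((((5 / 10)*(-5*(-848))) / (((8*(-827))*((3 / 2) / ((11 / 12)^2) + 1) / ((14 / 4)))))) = -86954088 / 44891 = -1937.00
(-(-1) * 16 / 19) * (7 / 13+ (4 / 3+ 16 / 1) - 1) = 10528 / 741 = 14.21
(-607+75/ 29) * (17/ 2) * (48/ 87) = -2383808/ 841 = -2834.49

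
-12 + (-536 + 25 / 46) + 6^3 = -15247 / 46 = -331.46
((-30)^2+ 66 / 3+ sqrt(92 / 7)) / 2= sqrt(161) / 7+ 461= 462.81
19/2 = 9.50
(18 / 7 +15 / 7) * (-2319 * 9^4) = -502093647 / 7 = -71727663.86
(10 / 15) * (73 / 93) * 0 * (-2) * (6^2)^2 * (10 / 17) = 0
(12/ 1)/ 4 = 3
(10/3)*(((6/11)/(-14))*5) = -0.65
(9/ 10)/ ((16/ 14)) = 63/ 80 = 0.79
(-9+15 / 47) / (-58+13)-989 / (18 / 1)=-231599 / 4230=-54.75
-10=-10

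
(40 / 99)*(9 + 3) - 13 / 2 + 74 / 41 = 415 / 2706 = 0.15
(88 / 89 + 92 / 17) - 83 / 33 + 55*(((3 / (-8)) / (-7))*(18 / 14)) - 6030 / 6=-19519839019 / 19572168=-997.33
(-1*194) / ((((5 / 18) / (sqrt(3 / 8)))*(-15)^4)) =-97*sqrt(6) / 28125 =-0.01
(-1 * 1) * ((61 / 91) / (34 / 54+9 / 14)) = -3294 / 6253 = -0.53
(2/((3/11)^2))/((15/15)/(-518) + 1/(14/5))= 31339/414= 75.70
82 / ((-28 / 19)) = -779 / 14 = -55.64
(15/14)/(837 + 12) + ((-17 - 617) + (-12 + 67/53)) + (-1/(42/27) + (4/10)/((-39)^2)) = -515315456984/798471765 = -645.38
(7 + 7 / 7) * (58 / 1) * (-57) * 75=-1983600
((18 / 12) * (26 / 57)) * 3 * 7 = 273 / 19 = 14.37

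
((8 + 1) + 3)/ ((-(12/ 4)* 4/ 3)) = -3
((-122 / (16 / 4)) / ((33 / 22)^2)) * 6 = -244 / 3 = -81.33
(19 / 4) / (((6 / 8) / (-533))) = -10127 / 3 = -3375.67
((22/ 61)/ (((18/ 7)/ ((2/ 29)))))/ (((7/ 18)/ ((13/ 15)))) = 572/ 26535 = 0.02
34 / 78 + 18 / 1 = 719 / 39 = 18.44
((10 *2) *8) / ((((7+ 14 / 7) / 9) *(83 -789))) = -0.23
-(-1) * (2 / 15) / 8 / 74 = 1 / 4440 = 0.00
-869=-869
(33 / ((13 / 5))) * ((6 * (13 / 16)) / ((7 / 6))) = 1485 / 28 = 53.04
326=326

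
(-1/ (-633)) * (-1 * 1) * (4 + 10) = -14/ 633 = -0.02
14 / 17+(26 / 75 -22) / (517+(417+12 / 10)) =34084 / 42585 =0.80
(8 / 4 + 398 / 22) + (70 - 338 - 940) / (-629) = 152297 / 6919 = 22.01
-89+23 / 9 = -778 / 9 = -86.44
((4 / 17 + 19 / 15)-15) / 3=-3442 / 765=-4.50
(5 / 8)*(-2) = -5 / 4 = -1.25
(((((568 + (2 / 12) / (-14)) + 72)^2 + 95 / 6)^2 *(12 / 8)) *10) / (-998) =-41764598149437618005 / 16562520576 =-2521632982.00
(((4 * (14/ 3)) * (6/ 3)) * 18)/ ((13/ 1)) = 672/ 13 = 51.69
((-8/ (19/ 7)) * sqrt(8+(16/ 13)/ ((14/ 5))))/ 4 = -32 * sqrt(273)/ 247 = -2.14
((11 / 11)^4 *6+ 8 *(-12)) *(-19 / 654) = 285 / 109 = 2.61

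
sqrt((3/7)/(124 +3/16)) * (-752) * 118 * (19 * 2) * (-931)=1793886976 * sqrt(41727)/1987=184419054.30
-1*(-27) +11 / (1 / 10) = 137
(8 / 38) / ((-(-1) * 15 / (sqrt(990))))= 4 * sqrt(110) / 95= 0.44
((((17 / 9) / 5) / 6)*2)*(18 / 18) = 17 / 135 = 0.13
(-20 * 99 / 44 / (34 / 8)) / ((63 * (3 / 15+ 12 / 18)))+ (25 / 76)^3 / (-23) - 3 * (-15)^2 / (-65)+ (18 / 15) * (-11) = -235135879471 / 78096025280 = -3.01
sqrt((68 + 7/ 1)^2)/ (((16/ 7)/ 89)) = 46725/ 16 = 2920.31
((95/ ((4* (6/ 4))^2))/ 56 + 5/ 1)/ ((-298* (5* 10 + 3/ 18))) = -10175/ 30138528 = -0.00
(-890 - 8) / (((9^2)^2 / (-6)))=1796 / 2187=0.82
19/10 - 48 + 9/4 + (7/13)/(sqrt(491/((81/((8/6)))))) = -877/20 + 63 *sqrt(1473)/12766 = -43.66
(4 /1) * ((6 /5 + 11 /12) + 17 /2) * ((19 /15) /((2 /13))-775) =-14652911 /450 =-32562.02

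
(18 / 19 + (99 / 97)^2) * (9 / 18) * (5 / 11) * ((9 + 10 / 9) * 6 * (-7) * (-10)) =3775084950 / 1966481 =1919.72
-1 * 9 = -9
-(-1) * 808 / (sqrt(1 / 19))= 808 * sqrt(19)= 3521.99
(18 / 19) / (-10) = -9 / 95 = -0.09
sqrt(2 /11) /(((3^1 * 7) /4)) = 4 * sqrt(22) /231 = 0.08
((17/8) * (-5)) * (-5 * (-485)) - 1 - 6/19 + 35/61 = -238905755/9272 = -25766.37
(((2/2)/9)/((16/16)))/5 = 1/45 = 0.02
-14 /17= -0.82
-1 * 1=-1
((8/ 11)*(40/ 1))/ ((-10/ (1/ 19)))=-32/ 209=-0.15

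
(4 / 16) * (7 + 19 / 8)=2.34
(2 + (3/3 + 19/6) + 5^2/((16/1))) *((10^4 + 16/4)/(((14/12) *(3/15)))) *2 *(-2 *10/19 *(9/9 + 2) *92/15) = -243897520/19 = -12836711.58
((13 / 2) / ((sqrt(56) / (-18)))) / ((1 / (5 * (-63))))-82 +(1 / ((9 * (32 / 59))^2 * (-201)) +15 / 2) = -1242048409 / 16671744 +5265 * sqrt(14) / 4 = 4850.46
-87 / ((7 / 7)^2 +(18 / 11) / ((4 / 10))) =-957 / 56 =-17.09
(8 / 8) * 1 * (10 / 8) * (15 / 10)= 15 / 8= 1.88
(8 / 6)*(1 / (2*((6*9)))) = 1 / 81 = 0.01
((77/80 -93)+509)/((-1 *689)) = -0.61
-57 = -57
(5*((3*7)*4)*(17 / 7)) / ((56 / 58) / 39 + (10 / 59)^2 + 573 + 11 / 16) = 1.78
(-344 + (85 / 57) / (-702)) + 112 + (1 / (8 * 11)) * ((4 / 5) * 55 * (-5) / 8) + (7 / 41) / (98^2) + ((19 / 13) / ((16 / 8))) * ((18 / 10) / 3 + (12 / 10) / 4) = -5214290257457 / 22508675280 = -231.66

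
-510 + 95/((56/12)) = -6855/14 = -489.64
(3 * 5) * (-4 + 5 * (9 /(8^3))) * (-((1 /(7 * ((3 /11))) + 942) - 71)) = 91647265 /1792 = 51142.45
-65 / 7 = -9.29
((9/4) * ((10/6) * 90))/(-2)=-675/4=-168.75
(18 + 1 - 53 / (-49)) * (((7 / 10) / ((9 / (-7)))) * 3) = -164 / 5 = -32.80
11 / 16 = 0.69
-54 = -54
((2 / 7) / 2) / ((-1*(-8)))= 1 / 56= 0.02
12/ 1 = 12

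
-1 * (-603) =603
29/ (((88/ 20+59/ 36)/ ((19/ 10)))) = 9918/ 1087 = 9.12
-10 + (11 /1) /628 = -6269 /628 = -9.98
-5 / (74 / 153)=-765 / 74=-10.34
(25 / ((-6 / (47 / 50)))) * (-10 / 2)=19.58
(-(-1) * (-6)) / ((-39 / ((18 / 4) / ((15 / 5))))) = 3 / 13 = 0.23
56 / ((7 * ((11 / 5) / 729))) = 2650.91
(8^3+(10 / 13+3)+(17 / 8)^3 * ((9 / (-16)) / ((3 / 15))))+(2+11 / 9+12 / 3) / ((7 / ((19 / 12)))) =9870945835 / 20127744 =490.41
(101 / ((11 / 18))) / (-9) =-202 / 11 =-18.36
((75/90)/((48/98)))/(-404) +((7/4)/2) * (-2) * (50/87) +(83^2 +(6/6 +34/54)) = 34870514717/5061312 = 6889.62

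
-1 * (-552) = 552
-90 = -90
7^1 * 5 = 35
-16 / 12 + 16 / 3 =4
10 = 10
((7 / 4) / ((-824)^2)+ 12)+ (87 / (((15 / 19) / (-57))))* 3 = -18832.20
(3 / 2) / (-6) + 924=3695 / 4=923.75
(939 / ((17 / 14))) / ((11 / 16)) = 210336 / 187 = 1124.79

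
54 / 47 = 1.15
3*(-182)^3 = -18085704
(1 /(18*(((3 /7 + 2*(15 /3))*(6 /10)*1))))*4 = 70 /1971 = 0.04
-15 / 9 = -1.67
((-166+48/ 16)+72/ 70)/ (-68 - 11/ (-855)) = 969399/ 406903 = 2.38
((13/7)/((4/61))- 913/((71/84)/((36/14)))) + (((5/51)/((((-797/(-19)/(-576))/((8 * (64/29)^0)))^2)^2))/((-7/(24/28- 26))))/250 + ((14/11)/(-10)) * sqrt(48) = 482929522123616071086049/2386363708491538300- 28 * sqrt(3)/55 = 202369.58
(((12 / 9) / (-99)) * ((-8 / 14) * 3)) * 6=0.14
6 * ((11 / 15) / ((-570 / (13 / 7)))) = -143 / 9975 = -0.01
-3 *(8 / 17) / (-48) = 1 / 34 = 0.03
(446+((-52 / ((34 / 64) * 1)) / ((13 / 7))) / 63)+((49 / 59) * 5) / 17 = 4020695 / 9027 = 445.41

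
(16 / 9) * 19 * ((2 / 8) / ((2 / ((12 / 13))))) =152 / 39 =3.90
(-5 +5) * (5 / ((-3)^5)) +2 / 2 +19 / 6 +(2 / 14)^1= 181 / 42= 4.31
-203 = -203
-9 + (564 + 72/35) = 19497/35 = 557.06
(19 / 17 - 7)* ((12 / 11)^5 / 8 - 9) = 51.81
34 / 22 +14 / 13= 375 / 143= 2.62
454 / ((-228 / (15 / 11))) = -1135 / 418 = -2.72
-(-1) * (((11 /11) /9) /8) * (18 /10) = 1 /40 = 0.02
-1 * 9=-9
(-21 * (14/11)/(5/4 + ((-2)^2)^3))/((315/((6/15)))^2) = -0.00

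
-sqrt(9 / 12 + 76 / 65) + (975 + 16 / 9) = 8791 / 9-sqrt(32435) / 130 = 975.39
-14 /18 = -7 /9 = -0.78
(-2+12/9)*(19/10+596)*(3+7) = -3986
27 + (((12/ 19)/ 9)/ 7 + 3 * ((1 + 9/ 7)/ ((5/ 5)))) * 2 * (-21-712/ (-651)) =-246.40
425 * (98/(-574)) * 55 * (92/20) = -752675/41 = -18357.93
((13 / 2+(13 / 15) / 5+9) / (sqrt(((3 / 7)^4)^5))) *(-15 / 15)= -74977.20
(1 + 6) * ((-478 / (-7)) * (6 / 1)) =2868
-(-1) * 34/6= 17/3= 5.67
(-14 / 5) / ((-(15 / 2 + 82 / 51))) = 1428 / 4645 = 0.31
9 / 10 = 0.90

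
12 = 12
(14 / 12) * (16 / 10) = 28 / 15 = 1.87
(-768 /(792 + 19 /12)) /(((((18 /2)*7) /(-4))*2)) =2048 /66661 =0.03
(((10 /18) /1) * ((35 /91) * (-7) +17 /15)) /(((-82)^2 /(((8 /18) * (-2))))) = 608 /5310279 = 0.00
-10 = -10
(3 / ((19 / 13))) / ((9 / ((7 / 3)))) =91 / 171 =0.53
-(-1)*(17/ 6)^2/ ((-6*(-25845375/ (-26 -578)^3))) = -7960102712/ 697825125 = -11.41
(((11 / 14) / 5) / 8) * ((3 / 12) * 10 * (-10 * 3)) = -165 / 112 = -1.47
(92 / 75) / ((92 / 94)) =94 / 75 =1.25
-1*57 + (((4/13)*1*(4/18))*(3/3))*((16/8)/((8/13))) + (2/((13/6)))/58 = -192593/3393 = -56.76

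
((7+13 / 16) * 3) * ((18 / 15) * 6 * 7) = 4725 / 4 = 1181.25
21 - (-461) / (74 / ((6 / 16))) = 13815 / 592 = 23.34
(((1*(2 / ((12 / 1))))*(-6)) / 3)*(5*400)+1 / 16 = -31997 / 48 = -666.60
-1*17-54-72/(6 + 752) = -26945/379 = -71.09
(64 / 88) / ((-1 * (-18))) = 4 / 99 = 0.04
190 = 190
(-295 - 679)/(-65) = 974/65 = 14.98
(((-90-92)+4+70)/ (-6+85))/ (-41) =0.03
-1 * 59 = -59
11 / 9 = 1.22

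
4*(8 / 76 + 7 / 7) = 84 / 19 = 4.42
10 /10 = 1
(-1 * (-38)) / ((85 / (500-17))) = 18354 / 85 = 215.93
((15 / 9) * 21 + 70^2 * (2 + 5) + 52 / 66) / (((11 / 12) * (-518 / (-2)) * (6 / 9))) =216.93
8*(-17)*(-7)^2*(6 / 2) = -19992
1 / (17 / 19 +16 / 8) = 19 / 55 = 0.35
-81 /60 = -27 /20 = -1.35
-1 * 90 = -90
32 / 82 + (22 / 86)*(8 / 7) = 8424 / 12341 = 0.68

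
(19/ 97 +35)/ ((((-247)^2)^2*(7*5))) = 3414/ 12636522984995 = 0.00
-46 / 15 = -3.07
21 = 21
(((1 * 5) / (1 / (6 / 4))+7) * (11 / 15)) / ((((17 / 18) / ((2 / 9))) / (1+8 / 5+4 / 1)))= 7018 / 425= 16.51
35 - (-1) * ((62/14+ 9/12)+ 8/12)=3431/84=40.85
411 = 411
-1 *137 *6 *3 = -2466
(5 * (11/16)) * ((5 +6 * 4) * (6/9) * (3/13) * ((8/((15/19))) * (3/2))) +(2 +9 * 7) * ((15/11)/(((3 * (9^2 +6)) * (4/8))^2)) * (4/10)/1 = 1513911917/6494202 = 233.12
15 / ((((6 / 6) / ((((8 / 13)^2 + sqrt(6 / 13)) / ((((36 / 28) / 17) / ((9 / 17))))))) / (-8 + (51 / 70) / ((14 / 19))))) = -20613 *sqrt(78) / 364 - 329808 / 1183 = -778.92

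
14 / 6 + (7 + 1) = 31 / 3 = 10.33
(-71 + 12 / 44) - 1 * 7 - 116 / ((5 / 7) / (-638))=5694341 / 55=103533.47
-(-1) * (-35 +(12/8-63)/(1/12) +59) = -714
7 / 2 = 3.50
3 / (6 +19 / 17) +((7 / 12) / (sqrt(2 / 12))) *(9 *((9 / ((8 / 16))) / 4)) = 51 / 121 +189 *sqrt(6) / 8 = 58.29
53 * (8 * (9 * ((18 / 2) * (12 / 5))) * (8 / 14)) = 1648512 / 35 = 47100.34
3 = 3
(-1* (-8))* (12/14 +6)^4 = 42467328/2401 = 17687.35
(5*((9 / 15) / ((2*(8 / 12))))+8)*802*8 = 65764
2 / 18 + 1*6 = 55 / 9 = 6.11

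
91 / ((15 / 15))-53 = 38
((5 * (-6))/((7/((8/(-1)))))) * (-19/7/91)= -4560/4459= -1.02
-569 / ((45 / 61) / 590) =-4095662 / 9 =-455073.56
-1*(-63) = 63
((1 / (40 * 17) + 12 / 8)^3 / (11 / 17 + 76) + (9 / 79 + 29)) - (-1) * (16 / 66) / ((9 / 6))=5526422484245281 / 188488352448000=29.32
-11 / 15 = -0.73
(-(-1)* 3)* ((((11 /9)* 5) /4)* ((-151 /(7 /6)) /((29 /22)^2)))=-2009810 /5887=-341.40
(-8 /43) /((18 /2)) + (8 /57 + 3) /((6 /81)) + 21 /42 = 315253 /7353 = 42.87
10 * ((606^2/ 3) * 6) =7344720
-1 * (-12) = 12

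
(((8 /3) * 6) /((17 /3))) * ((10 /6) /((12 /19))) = 7.45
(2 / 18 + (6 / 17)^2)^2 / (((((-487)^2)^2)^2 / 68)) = 1503076 / 1259109418905344405983810113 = 0.00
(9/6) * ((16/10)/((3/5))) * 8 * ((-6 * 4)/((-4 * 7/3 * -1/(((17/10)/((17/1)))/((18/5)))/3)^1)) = -48/7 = -6.86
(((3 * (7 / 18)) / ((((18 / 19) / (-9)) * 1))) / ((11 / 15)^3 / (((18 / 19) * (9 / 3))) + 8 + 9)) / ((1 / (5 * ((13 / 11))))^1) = -262591875 / 68717858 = -3.82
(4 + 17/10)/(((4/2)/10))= 57/2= 28.50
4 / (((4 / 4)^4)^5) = 4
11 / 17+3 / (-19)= 158 / 323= 0.49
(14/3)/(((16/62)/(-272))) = -4918.67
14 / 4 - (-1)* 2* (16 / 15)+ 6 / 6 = 199 / 30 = 6.63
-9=-9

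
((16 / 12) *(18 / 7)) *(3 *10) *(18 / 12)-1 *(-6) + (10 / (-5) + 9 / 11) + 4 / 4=12328 / 77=160.10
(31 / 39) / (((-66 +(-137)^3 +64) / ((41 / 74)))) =-1271 / 7420930530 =-0.00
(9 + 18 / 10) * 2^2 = 216 / 5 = 43.20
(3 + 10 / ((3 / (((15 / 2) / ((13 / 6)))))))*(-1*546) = -7938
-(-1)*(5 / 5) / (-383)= -1 / 383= -0.00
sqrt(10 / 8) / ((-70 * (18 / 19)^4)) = -130321 * sqrt(5) / 14696640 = -0.02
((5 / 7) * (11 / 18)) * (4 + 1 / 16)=1.77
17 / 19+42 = 815 / 19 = 42.89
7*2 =14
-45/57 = -15/19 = -0.79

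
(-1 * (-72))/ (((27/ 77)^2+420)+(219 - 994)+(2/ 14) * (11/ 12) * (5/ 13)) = -0.20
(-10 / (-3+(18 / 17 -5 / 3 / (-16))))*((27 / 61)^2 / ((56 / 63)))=6692220 / 5577779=1.20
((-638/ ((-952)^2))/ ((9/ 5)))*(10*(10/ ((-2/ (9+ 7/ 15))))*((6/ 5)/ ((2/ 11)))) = 1.22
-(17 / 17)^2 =-1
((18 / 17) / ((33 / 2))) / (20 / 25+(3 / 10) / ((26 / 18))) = 1560 / 24497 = 0.06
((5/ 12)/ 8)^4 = 625/ 84934656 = 0.00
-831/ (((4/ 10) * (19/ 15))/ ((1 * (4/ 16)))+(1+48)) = -62325/ 3827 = -16.29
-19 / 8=-2.38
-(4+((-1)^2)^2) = -5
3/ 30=1/ 10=0.10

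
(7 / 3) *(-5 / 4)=-2.92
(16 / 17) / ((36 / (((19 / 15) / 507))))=76 / 1163565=0.00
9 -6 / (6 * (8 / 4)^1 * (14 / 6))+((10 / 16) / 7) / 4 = 1973 / 224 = 8.81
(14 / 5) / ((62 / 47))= 329 / 155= 2.12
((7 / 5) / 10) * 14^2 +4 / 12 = 2083 / 75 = 27.77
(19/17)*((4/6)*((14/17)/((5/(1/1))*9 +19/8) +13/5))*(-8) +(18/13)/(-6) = -338157583/21358545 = -15.83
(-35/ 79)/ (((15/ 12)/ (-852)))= 23856/ 79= 301.97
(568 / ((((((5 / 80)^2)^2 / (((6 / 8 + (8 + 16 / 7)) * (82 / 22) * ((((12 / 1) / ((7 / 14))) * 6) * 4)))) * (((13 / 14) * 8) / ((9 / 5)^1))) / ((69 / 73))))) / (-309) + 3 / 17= -580036262206551 / 887315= -653698249.45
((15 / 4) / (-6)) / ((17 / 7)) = -35 / 136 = -0.26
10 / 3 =3.33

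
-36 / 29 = -1.24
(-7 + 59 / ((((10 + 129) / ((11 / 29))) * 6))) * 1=-168653 / 24186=-6.97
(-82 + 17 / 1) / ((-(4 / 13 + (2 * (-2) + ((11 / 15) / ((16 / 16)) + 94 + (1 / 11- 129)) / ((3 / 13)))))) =-418275 / 976751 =-0.43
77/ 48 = 1.60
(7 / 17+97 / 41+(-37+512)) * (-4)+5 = -1328559 / 697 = -1906.11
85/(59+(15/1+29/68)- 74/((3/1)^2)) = 52020/40517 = 1.28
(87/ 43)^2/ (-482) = -0.01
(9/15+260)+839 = 5498/5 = 1099.60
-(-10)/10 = 1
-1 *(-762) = 762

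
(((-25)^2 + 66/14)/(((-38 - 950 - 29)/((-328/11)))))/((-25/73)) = -105545152/1957725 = -53.91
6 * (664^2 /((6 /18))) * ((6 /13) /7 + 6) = 4380742656 /91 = 48140029.19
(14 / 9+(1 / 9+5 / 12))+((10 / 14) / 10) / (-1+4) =59 / 28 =2.11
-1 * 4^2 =-16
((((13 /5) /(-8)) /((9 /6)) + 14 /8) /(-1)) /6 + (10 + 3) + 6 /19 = 22333 /1710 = 13.06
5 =5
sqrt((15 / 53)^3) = 15 * sqrt(795) / 2809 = 0.15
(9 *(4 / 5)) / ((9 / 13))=10.40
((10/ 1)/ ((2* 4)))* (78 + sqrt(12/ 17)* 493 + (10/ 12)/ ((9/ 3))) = 7045/ 72 + 145* sqrt(51)/ 2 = 615.60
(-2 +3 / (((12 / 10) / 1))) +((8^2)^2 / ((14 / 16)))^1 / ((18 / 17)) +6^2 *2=566191 / 126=4493.58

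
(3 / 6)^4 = 1 / 16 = 0.06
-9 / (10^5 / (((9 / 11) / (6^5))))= -1 / 105600000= -0.00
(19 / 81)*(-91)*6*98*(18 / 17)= -677768 / 51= -13289.57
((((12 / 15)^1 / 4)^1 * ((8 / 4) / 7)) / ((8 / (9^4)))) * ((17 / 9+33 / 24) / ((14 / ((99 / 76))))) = 3392037 / 238336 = 14.23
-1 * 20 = -20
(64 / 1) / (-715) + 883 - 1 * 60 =588381 / 715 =822.91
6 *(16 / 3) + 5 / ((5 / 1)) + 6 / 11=33.55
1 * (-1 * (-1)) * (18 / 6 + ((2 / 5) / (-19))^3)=2572117 / 857375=3.00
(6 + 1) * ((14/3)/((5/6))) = 196/5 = 39.20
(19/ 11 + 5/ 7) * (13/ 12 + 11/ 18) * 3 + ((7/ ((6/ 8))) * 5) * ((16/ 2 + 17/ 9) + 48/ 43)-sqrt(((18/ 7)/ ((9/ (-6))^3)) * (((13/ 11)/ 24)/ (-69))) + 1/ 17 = 799455730/ 1519749-sqrt(138138)/ 15939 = 526.02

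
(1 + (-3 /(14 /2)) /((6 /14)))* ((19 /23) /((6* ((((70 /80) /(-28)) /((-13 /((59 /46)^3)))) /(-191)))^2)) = 0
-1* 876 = -876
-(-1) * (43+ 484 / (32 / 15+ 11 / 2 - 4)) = 19207 / 109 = 176.21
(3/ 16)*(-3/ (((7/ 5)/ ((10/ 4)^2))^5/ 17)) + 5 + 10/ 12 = -16950.48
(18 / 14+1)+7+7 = 114 / 7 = 16.29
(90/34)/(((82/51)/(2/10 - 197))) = -324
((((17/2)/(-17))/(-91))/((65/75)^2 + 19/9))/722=225/84624176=0.00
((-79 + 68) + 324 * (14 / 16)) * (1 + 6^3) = 118265 / 2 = 59132.50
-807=-807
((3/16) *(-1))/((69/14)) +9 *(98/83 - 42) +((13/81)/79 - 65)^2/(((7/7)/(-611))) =-1614443021694996037/625345653672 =-2581681.05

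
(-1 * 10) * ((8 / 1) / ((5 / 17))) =-272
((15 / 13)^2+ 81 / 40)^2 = 514790721 / 45697600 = 11.27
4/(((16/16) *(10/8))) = 16/5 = 3.20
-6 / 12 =-1 / 2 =-0.50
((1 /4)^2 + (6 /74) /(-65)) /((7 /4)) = 2357 /67340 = 0.04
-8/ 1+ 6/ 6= -7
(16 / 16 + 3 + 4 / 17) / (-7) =-72 / 119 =-0.61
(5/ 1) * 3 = 15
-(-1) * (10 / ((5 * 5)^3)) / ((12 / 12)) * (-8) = -16 / 3125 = -0.01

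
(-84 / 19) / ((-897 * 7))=4 / 5681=0.00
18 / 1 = 18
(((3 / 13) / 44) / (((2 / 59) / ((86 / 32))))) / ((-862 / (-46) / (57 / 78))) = 0.02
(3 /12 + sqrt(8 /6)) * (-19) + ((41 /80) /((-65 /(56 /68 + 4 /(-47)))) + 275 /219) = -38 * sqrt(3) /3 - 318475831 /90990120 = -25.44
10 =10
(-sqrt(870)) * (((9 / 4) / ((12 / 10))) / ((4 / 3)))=-45 * sqrt(870) / 32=-41.48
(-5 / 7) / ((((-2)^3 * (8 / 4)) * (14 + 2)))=5 / 1792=0.00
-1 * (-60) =60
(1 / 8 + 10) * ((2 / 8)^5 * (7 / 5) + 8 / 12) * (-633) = -175370751 / 40960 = -4281.51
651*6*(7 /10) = 13671 /5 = 2734.20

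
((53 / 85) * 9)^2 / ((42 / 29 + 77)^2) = 191351889 / 37393890625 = 0.01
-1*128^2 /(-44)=4096 /11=372.36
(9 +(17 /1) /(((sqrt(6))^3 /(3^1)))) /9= 17*sqrt(6) /108 +1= 1.39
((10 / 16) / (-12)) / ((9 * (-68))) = 5 / 58752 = 0.00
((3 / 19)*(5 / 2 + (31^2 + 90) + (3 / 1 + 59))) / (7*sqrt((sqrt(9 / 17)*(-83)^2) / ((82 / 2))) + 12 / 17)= -53540791228554*sqrt(17) / 10636650555231731 - 18361522656 / 10636650555231731 + 21683017608*sqrt(123)*17^(3 / 4) / 10636650555231731 + 2149684532375723*sqrt(123)*17^(1 / 4) / 21273301110463462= 2.26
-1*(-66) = 66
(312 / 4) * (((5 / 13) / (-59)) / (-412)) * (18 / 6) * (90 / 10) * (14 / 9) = 315 / 6077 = 0.05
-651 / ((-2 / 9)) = 5859 / 2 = 2929.50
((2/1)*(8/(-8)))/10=-1/5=-0.20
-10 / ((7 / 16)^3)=-40960 / 343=-119.42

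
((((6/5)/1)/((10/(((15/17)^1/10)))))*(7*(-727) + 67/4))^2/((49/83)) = 2767479391683/566440000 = 4885.74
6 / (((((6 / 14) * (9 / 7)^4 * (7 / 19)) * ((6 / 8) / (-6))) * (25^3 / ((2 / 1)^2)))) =-0.03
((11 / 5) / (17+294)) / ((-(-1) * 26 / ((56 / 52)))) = 77 / 262795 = 0.00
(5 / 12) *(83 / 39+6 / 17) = 8225 / 7956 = 1.03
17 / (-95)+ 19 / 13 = 1584 / 1235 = 1.28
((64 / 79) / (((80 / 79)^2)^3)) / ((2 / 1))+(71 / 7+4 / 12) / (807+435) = 41029012499359 / 106831872000000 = 0.38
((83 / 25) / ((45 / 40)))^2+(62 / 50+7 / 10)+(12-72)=-4996783 / 101250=-49.35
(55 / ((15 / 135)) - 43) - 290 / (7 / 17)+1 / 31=-54739 / 217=-252.25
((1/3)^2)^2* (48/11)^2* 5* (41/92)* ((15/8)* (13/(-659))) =-106600/5501991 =-0.02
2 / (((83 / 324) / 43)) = 27864 / 83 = 335.71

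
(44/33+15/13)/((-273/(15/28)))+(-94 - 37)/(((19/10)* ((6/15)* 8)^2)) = -407099005/60418176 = -6.74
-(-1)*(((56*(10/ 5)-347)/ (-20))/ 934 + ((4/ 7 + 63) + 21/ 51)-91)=-12005647/ 444584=-27.00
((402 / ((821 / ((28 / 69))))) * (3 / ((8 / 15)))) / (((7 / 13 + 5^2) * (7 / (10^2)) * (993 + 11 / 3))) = 0.00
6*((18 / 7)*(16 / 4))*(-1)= -61.71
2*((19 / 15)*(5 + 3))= 304 / 15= 20.27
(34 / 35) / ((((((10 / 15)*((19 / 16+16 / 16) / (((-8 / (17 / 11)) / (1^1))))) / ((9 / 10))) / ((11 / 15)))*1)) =-2.28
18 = 18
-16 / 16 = -1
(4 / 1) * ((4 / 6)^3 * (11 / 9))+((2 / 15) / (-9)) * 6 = 1652 / 1215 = 1.36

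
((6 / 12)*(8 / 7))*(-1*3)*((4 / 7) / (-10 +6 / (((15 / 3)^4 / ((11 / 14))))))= 30000 / 306019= 0.10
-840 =-840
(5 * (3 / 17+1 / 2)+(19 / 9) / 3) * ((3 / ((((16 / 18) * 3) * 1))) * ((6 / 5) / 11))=341 / 680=0.50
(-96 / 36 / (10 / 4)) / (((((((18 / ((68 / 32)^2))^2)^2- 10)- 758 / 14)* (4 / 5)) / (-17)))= 3320460541916 / 27588960290109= 0.12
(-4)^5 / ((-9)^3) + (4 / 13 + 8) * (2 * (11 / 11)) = 170776 / 9477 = 18.02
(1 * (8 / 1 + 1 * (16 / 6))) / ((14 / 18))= 96 / 7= 13.71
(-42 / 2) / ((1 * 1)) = -21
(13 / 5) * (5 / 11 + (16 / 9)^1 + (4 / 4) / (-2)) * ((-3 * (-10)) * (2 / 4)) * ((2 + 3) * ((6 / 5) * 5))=22295 / 11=2026.82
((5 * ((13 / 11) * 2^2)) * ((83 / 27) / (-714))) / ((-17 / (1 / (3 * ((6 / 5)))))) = 26975 / 16222437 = 0.00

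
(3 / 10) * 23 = 69 / 10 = 6.90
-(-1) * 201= 201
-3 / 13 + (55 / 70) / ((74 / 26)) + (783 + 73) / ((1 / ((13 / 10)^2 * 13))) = 3166051597 / 168350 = 18806.37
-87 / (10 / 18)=-783 / 5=-156.60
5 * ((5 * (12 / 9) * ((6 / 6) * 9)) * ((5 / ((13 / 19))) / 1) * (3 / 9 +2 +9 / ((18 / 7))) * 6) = 997500 / 13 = 76730.77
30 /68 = 15 /34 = 0.44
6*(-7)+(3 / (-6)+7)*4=-16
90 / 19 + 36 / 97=9414 / 1843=5.11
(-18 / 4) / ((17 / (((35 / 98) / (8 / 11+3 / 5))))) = -0.07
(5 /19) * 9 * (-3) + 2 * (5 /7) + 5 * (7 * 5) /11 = 14970 /1463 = 10.23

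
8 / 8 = 1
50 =50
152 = 152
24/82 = 12/41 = 0.29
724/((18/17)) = 6154/9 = 683.78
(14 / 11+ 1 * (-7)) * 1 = -63 / 11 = -5.73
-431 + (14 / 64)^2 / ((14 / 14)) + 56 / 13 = -5679491 / 13312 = -426.64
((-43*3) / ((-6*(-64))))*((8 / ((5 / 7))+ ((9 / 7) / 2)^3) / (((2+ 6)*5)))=-6764287 / 70246400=-0.10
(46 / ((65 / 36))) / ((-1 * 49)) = -1656 / 3185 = -0.52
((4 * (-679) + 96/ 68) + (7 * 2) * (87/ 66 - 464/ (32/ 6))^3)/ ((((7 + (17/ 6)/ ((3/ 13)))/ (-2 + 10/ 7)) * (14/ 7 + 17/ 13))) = 186565241731518/ 2363322269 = 78941.94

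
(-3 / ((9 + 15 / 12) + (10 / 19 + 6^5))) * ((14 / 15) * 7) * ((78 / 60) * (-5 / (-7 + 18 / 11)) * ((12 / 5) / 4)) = -532532 / 290965875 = -0.00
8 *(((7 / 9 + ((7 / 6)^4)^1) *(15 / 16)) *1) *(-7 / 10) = -13.81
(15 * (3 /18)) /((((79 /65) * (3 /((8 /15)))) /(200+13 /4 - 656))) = -117715 /711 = -165.56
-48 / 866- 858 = -371538 / 433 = -858.06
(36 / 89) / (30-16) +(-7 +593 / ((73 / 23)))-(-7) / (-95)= 776787157 / 4320505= 179.79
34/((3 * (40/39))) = 221/20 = 11.05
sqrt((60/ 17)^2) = 60/ 17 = 3.53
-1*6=-6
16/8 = 2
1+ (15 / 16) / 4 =79 / 64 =1.23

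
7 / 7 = 1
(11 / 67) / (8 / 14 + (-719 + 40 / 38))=-1463 / 6392537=-0.00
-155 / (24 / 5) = -775 / 24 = -32.29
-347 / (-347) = 1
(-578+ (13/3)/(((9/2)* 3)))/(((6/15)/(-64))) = 7486720/81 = 92428.64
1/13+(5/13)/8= 1/8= 0.12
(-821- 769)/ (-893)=1590/ 893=1.78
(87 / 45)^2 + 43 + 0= 10516 / 225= 46.74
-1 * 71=-71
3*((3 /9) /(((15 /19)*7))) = 19 /105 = 0.18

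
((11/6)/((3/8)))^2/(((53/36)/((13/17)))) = 100672/8109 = 12.41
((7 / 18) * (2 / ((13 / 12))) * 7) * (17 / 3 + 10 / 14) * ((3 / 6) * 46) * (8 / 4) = 172592 / 117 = 1475.15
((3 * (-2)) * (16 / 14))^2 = 47.02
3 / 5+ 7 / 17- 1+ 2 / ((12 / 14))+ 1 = 853 / 255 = 3.35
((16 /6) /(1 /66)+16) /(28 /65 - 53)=-4160 /1139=-3.65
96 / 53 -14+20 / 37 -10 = -42452 / 1961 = -21.65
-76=-76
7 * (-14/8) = -49/4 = -12.25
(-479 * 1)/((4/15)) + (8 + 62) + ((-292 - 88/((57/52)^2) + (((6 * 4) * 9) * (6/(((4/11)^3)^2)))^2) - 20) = 66900901205744609249/212926464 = 314197211323.36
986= 986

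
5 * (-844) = -4220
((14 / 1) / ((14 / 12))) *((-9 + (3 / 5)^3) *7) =-92232 / 125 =-737.86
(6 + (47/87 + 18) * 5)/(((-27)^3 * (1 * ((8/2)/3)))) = -8587/2283228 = -0.00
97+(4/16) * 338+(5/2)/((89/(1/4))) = 129233/712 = 181.51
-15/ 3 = -5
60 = 60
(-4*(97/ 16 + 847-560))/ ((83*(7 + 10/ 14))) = -3647/ 1992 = -1.83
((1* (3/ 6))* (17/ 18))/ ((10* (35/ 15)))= 17/ 840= 0.02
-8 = -8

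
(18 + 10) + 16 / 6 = 92 / 3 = 30.67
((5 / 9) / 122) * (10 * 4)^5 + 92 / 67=17152050508 / 36783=466303.74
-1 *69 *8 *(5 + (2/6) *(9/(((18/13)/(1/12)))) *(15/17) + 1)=-57799/17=-3399.94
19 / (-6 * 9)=-19 / 54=-0.35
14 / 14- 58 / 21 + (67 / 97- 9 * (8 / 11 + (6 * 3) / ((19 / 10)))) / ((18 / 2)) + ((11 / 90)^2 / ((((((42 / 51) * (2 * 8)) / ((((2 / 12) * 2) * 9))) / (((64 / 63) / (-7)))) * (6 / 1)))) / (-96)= -578429977940039 / 48664347177600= -11.89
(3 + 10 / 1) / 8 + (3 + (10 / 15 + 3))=199 / 24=8.29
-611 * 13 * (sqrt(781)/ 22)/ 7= -7943 * sqrt(781)/ 154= -1441.42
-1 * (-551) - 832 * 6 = -4441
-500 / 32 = -15.62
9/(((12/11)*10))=33/40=0.82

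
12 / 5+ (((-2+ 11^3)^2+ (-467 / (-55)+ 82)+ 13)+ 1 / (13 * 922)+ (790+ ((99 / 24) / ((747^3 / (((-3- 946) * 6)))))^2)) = 19991055976747741402989831143 / 11312681025814375624560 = 1767136.89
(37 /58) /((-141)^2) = 37 /1153098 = 0.00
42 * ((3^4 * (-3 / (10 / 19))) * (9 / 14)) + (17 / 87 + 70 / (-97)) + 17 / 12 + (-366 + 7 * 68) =-695092839 / 56260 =-12355.01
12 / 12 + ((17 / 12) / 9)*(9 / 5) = 77 / 60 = 1.28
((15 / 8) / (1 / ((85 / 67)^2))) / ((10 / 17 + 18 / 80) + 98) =9211875 / 301629377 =0.03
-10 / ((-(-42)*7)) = -5 / 147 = -0.03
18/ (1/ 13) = 234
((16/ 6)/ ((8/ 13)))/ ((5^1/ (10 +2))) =52/ 5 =10.40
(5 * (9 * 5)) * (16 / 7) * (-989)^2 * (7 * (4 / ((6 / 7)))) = 16432432800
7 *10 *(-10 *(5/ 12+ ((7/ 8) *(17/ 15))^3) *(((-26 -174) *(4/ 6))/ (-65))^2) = -168361130/ 41067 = -4099.67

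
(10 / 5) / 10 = 1 / 5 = 0.20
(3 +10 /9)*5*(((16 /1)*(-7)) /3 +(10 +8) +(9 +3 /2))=-9805 /54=-181.57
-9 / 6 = -3 / 2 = -1.50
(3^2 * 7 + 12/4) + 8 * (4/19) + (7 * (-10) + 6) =70/19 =3.68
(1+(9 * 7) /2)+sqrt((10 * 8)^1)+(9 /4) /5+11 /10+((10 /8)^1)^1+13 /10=4 * sqrt(5)+183 /5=45.54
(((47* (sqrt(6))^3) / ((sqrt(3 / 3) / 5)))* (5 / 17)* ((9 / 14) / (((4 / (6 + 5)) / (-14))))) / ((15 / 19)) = -442035* sqrt(6) / 34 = -31845.89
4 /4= 1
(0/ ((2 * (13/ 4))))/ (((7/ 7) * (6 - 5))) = 0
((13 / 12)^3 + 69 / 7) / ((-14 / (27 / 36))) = -134611 / 225792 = -0.60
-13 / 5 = -2.60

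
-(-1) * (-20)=-20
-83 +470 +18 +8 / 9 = 3653 / 9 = 405.89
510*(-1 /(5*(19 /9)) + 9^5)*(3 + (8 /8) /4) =1859597649 /19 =97873560.47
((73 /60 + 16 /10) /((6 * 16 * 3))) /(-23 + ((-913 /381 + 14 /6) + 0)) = -21463 /50613120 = -0.00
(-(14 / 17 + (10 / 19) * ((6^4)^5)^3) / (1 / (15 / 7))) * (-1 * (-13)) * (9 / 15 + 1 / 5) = -1296129940047879108616839390300502494517325746709016 / 2261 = -573255170299813847243184200000000000000000000000.00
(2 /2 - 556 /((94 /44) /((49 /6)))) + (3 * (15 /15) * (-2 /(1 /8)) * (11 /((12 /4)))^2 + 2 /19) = -7419883 /2679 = -2769.65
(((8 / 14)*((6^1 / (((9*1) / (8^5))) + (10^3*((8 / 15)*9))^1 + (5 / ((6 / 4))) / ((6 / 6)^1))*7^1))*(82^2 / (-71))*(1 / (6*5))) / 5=-15142448 / 225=-67299.77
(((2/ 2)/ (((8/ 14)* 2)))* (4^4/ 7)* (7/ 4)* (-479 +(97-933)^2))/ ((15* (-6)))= -19555676/ 45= -434570.58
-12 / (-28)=3 / 7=0.43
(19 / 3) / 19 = 0.33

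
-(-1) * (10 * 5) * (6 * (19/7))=5700/7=814.29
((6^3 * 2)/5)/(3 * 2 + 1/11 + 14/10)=1188/103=11.53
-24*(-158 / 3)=1264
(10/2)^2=25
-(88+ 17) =-105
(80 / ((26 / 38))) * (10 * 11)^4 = 222543200000 / 13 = 17118707692.31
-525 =-525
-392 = -392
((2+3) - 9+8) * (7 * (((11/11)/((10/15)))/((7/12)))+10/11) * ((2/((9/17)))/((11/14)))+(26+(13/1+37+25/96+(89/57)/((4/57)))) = 16105915/34848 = 462.18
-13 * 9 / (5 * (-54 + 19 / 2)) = 234 / 445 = 0.53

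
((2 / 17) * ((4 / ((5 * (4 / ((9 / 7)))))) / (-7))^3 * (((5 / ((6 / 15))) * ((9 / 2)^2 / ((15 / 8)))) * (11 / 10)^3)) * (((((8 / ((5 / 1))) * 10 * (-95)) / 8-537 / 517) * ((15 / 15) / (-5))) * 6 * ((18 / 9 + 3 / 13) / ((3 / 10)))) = -6821604291249 / 3818813009375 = -1.79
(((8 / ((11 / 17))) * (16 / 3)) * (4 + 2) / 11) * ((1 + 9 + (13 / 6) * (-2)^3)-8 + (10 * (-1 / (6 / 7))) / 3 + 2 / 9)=-82688 / 121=-683.37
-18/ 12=-3/ 2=-1.50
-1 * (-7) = 7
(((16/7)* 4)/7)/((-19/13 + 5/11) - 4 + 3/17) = -155584/575407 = -0.27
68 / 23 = 2.96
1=1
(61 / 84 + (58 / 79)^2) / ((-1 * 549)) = -663277 / 287809956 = -0.00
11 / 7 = 1.57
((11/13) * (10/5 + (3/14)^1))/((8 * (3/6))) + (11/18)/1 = 7073/6552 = 1.08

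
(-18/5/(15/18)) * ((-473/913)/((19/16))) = 74304/39425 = 1.88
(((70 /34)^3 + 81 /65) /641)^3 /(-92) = -8076030621892507888 /197279649159707413477618375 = -0.00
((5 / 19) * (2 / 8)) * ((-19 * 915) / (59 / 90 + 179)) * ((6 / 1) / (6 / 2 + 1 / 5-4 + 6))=-3088125 / 420394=-7.35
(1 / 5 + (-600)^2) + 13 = 1800066 / 5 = 360013.20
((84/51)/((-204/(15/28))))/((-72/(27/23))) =15/212704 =0.00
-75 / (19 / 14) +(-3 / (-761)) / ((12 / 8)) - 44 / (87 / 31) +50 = -26339470 / 1257933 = -20.94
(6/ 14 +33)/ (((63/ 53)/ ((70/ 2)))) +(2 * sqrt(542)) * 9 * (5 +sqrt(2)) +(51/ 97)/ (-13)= 3672.16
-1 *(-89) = 89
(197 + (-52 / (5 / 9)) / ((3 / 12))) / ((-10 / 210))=18627 / 5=3725.40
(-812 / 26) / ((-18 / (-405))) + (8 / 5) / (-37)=-1690079 / 2405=-702.74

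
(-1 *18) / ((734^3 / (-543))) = 4887 / 197723452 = 0.00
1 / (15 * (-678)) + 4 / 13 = 40667 / 132210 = 0.31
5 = 5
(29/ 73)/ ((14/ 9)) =261/ 1022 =0.26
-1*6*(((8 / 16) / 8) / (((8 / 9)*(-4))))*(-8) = -27 / 32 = -0.84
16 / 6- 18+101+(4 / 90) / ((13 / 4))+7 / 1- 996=-528442 / 585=-903.32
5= 5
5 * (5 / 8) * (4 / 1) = 25 / 2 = 12.50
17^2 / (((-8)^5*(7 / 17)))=-4913 / 229376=-0.02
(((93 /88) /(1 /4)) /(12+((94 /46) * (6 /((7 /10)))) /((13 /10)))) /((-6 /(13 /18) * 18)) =-0.00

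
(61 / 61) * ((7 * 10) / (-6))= -35 / 3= -11.67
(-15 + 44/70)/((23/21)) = -1509/115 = -13.12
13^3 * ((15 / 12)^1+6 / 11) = 173563 / 44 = 3944.61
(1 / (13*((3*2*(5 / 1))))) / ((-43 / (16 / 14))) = -4 / 58695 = -0.00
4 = 4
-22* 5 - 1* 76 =-186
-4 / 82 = -2 / 41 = -0.05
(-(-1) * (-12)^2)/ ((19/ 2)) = 288/ 19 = 15.16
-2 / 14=-1 / 7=-0.14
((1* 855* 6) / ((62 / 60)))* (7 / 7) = 153900 / 31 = 4964.52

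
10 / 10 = 1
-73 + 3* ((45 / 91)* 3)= -6238 / 91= -68.55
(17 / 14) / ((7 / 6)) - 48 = -2301 / 49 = -46.96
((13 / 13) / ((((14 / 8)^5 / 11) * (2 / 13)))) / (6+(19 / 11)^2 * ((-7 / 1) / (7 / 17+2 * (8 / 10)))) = -6133248 / 6168169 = -0.99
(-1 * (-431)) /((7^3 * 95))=0.01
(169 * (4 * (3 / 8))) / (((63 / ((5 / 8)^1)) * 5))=169 / 336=0.50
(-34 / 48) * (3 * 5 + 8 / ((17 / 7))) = -311 / 24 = -12.96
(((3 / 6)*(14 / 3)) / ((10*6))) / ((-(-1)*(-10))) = -7 / 1800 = -0.00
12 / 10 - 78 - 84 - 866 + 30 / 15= -5124 / 5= -1024.80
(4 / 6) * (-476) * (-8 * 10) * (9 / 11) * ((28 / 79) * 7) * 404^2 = 8410991909.41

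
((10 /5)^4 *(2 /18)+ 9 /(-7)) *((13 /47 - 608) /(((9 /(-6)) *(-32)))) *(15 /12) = -1475755 /189504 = -7.79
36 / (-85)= -36 / 85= -0.42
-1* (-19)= 19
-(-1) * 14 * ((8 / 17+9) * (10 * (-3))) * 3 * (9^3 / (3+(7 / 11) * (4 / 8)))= -3253468680 / 1241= -2621650.83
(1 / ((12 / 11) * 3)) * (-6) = -1.83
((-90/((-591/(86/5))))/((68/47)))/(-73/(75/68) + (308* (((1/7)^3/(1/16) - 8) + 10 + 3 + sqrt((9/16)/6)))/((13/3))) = 8095894783048800/1300851527092179977 - 245899466938125* sqrt(6)/1300851527092179977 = 0.01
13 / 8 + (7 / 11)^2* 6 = 3925 / 968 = 4.05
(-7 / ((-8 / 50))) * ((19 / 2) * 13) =43225 / 8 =5403.12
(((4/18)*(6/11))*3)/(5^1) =4/55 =0.07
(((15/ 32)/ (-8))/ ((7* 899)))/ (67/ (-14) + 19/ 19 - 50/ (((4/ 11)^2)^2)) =5/ 1537629822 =0.00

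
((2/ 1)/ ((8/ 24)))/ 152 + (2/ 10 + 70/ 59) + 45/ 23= 1744187/ 515660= 3.38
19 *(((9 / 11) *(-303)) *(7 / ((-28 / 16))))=207252 / 11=18841.09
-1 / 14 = -0.07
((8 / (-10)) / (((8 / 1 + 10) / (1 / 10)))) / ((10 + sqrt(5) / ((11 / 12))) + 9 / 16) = -327184 / 736101225 + 11264 * sqrt(5) / 245367075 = -0.00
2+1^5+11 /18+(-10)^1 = -115 /18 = -6.39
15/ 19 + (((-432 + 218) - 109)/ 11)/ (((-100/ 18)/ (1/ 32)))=319233/ 334400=0.95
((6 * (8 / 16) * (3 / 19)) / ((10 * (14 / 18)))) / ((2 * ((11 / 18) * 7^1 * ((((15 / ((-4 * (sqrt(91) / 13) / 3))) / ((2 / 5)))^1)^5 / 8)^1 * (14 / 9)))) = -65536 * sqrt(91) / 1412495068359375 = -0.00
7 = 7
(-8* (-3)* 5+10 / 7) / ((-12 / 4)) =-850 / 21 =-40.48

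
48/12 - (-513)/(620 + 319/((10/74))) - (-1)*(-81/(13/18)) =-20920273/193739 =-107.98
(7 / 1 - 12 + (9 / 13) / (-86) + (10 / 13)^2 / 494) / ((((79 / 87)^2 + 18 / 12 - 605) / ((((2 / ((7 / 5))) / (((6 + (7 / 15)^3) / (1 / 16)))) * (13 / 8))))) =327967745563125 / 1660199803652543296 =0.00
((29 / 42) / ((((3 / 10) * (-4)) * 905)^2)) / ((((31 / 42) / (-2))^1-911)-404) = -29 / 65156321718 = -0.00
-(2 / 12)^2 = -1 / 36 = -0.03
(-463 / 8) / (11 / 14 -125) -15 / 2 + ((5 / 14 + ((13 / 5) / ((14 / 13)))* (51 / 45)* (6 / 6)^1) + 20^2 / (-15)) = -15967883 / 521700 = -30.61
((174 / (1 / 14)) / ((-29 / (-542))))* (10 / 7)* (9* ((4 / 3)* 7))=5463360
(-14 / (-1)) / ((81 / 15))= 70 / 27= 2.59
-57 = -57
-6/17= -0.35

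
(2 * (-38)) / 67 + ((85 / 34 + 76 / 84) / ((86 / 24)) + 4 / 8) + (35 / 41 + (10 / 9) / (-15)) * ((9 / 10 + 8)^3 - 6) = 12171992087749 / 22324869000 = 545.22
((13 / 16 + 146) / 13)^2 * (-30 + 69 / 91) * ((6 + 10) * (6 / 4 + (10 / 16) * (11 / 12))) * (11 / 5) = -10713599687043 / 39370240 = -272124.32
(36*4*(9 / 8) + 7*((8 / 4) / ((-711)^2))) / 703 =81894416 / 355381263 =0.23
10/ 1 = 10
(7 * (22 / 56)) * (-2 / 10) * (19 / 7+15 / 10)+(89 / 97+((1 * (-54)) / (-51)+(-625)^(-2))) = -12318735781 / 36071875000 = -0.34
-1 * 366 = -366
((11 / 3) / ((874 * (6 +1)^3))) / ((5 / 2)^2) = 22 / 11241825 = 0.00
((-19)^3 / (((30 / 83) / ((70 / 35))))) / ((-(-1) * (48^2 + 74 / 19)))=-10816643 / 657750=-16.44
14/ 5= 2.80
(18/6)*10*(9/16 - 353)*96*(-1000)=1015020000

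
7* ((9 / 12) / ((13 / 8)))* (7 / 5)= 294 / 65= 4.52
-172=-172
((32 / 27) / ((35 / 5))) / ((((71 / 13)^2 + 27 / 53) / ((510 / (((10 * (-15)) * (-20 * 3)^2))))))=-152269 / 28888933500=-0.00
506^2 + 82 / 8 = 1024185 / 4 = 256046.25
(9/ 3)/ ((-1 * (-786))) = 1/ 262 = 0.00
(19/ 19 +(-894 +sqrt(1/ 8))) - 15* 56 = -1733 +sqrt(2)/ 4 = -1732.65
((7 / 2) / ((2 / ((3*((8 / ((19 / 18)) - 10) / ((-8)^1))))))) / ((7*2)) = 69 / 608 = 0.11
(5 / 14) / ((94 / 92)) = 115 / 329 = 0.35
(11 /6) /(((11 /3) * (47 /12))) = 6 /47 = 0.13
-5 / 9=-0.56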